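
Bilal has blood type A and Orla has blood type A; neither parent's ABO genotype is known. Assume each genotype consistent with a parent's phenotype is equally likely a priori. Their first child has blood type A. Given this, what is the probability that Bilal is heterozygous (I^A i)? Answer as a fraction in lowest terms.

Possible genotypes: Bilal ∈ {I^A I^A, I^A i}; Orla ∈ {I^A I^A, I^A i}.
Weight each parental genotype pair by prior × P(type-A child):
  I^A I^A × I^A I^A: posterior weight 4/15.
  I^A I^A × I^A i: posterior weight 4/15.
  I^A i × I^A I^A: posterior weight 4/15.
  I^A i × I^A i: posterior weight 1/5.
Sum the posterior weight over pairs where Bilal is I^A i: 7/15.

7/15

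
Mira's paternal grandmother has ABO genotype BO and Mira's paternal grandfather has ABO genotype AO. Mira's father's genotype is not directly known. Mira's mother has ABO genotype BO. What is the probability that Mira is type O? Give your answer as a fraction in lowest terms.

Mira's father's ABO genotype from BO × AO: 1/4 AB, 1/4 AO, 1/4 BO, 1/4 OO.
Crossing each possibility with the mother BO and summing P(type O): 1/4·0 + 1/4·1/4 + 1/4·1/4 + 1/4·1/2 = 1/4.

1/4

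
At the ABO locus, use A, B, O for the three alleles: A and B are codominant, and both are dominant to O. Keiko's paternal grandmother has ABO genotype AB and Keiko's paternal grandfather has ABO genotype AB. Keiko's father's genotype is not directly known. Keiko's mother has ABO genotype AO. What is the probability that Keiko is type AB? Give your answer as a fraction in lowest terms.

1/4

Keiko's father's ABO genotype from AB × AB: 1/4 AA, 1/2 AB, 1/4 BB.
Crossing each possibility with the mother AO and summing P(type AB): 1/4·0 + 1/2·1/4 + 1/4·1/2 = 1/4.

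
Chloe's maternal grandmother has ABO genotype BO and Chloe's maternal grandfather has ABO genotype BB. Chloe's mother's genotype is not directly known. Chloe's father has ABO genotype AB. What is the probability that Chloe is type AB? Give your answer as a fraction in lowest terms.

Chloe's mother's ABO genotype from BO × BB: 1/2 BB, 1/2 BO.
Crossing each possibility with the father AB and summing P(type AB): 1/2·1/2 + 1/2·1/4 = 3/8.

3/8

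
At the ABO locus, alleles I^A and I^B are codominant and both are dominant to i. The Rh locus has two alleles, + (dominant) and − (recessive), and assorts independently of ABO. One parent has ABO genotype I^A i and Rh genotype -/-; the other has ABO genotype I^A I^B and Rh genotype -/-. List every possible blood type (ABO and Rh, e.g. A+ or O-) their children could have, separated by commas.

Gametes from I^A i × I^A I^B give offspring ABO genotypes I^A I^A, I^A I^B, I^A i, I^B i, i.e. phenotypes A, B, AB.
Rh cross -/- × -/- → phenotypes Rh-.
Combining independently: A-, B-, AB-.

A-, B-, AB-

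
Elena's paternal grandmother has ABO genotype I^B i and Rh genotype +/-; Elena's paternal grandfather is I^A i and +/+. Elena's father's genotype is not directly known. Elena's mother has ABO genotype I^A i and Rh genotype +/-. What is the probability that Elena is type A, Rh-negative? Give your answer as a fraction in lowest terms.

1/16

Elena's father's ABO genotype from I^B i × I^A i: 1/4 I^A I^B, 1/4 I^A i, 1/4 I^B i, 1/4 i i.
Crossing each possibility with the mother I^A i and summing P(type A): 1/4·1/2 + 1/4·3/4 + 1/4·1/4 + 1/4·1/2 = 1/2.
Similarly for Rh via the father's Rh distribution: P(Rh-) = 1/8.
Independent loci: 1/2 × 1/8 = 1/16.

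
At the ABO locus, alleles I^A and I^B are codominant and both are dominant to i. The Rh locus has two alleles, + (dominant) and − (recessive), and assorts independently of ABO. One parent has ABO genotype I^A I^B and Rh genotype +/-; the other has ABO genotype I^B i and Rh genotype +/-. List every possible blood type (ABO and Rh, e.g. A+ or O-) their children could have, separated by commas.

A+, A-, B+, B-, AB+, AB-

Gametes from I^A I^B × I^B i give offspring ABO genotypes I^A I^B, I^A i, I^B I^B, I^B i, i.e. phenotypes A, B, AB.
Rh cross +/- × +/- → phenotypes Rh+, Rh-.
Combining independently: A+, A-, B+, B-, AB+, AB-.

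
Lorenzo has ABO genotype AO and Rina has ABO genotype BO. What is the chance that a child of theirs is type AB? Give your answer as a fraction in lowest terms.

1/4

ABO cross AO × BO → offspring phenotypes: 1/4 O, 1/4 A, 1/4 B, 1/4 AB.
So P(type AB) = 1/4.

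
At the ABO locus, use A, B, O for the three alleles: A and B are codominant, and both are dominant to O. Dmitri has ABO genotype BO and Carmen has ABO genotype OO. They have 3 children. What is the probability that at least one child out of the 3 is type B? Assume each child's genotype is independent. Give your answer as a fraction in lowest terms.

ABO cross BO × OO → 1/2 O, 1/2 B.
So P(type B) = 1/2 per child.
P(none) = (1/2)^3 = 1/8; P(at least one) = 1 − 1/8 = 7/8.

7/8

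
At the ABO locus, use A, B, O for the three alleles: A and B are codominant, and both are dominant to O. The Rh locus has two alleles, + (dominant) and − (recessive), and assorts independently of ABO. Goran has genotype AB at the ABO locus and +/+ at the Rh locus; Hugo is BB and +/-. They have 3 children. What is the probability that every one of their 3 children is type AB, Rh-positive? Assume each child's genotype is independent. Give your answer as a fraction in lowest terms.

ABO cross AB × BB → 1/2 B, 1/2 AB.
Rh cross +/+ × +/- → 1 Rh+; so P(type AB, Rh-positive) = 1/2 × 1 = 1/2 per child.
All 3 independent: (1/2)^3 = 1/8.

1/8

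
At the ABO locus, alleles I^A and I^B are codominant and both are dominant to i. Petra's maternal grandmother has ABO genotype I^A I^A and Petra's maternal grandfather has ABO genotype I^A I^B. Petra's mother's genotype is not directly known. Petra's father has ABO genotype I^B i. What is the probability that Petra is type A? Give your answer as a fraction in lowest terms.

Petra's mother's ABO genotype from I^A I^A × I^A I^B: 1/2 I^A I^A, 1/2 I^A I^B.
Crossing each possibility with the father I^B i and summing P(type A): 1/2·1/2 + 1/2·1/4 = 3/8.

3/8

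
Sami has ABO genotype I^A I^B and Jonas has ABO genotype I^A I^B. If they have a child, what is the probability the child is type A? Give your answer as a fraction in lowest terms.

ABO cross I^A I^B × I^A I^B → offspring phenotypes: 1/4 A, 1/4 B, 1/2 AB.
So P(type A) = 1/4.

1/4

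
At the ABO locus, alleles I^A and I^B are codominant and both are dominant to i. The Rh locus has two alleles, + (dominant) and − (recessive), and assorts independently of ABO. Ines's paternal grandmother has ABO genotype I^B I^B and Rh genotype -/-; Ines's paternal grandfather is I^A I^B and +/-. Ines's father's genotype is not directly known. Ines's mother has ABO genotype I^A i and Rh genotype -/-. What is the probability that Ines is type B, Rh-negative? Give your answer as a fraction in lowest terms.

Ines's father's ABO genotype from I^B I^B × I^A I^B: 1/2 I^A I^B, 1/2 I^B I^B.
Crossing each possibility with the mother I^A i and summing P(type B): 1/2·1/4 + 1/2·1/2 = 3/8.
Similarly for Rh via the father's Rh distribution: P(Rh-) = 3/4.
Independent loci: 3/8 × 3/4 = 9/32.

9/32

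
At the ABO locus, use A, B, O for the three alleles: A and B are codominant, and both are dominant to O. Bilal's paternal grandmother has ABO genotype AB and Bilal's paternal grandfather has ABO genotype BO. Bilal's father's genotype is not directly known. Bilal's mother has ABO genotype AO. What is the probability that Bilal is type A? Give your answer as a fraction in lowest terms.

Bilal's father's ABO genotype from AB × BO: 1/4 AB, 1/4 AO, 1/4 BB, 1/4 BO.
Crossing each possibility with the mother AO and summing P(type A): 1/4·1/2 + 1/4·3/4 + 1/4·0 + 1/4·1/4 = 3/8.

3/8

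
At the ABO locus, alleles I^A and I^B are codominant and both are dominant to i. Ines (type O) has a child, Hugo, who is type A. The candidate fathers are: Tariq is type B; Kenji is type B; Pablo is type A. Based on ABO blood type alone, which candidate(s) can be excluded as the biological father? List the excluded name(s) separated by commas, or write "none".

Tariq, Kenji

A candidate is excluded only if no genotype consistent with his phenotype could produce a type A child with a type O mother.
Tariq (type B): no genotype consistent with that phenotype can produce a type-A child with a type-O mother.
Kenji (type B): no genotype consistent with that phenotype can produce a type-A child with a type-O mother.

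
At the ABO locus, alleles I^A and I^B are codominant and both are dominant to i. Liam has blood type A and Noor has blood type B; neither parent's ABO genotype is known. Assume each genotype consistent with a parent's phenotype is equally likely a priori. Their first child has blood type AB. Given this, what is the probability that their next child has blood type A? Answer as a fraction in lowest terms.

Possible genotypes: Liam ∈ {I^A I^A, I^A i}; Noor ∈ {I^B I^B, I^B i}.
Weight each parental genotype pair by prior × P(type-AB child):
  I^A I^A × I^B I^B: posterior weight 4/9; P(next child type A) = 0.
  I^A I^A × I^B i: posterior weight 2/9; P(next child type A) = 1/2.
  I^A i × I^B I^B: posterior weight 2/9; P(next child type A) = 0.
  I^A i × I^B i: posterior weight 1/9; P(next child type A) = 1/4.
Weighted sum = 5/36.

5/36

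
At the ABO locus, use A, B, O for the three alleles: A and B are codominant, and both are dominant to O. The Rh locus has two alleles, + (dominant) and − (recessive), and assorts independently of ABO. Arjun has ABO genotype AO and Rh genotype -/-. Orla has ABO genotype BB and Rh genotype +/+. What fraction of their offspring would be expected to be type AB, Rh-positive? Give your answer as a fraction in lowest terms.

ABO cross AO × BB → offspring phenotypes: 1/2 B, 1/2 AB.
Rh cross -/- × +/+ → 1 Rh+.
Independent loci: P(type AB, Rh-positive) = 1/2 × 1 = 1/2.

1/2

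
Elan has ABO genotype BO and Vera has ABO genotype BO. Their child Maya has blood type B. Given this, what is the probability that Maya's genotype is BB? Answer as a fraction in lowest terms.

Cross BO × BO → 1/4 BB, 1/2 BO, 1/4 OO.
Type-B genotypes among offspring: BB (1/4), BO (1/2); total 3/4.
P(BB | type B) = (1/4) / (3/4) = 1/3.

1/3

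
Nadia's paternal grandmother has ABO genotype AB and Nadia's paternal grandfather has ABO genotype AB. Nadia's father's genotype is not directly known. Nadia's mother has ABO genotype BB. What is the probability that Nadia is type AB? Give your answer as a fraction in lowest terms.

Nadia's father's ABO genotype from AB × AB: 1/4 AA, 1/2 AB, 1/4 BB.
Crossing each possibility with the mother BB and summing P(type AB): 1/4·1 + 1/2·1/2 + 1/4·0 = 1/2.

1/2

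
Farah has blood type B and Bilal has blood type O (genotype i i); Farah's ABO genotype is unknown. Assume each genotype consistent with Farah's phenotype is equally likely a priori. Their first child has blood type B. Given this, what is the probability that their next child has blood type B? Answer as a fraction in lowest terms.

5/6

Possible genotypes: Farah ∈ {I^B I^B, I^B i}; Bilal ∈ {i i}.
Weight each parental genotype pair by prior × P(type-B child):
  I^B I^B × i i: posterior weight 2/3; P(next child type B) = 1.
  I^B i × i i: posterior weight 1/3; P(next child type B) = 1/2.
Weighted sum = 5/6.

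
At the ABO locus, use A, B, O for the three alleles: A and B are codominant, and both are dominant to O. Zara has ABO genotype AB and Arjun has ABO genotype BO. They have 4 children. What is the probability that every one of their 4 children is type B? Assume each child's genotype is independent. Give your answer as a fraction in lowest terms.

1/16

ABO cross AB × BO → 1/4 A, 1/2 B, 1/4 AB.
So P(type B) = 1/2 per child.
All 4 independent: (1/2)^4 = 1/16.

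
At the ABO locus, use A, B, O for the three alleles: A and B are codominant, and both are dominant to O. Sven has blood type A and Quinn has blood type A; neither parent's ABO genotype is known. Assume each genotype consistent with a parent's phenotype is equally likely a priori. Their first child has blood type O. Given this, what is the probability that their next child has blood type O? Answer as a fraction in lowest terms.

Possible genotypes: Sven ∈ {AA, AO}; Quinn ∈ {AA, AO}.
Weight each parental genotype pair by prior × P(type-O child):
  AO × AO: posterior weight 1; P(next child type O) = 1/4.
Weighted sum = 1/4.

1/4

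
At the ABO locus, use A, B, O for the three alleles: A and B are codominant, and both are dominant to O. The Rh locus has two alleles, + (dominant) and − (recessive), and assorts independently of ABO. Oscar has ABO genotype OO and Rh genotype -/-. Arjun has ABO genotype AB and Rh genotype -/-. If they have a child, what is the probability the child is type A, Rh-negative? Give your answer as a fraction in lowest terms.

1/2

ABO cross OO × AB → offspring phenotypes: 1/2 A, 1/2 B.
Rh cross -/- × -/- → 1 Rh-.
Independent loci: P(type A, Rh-negative) = 1/2 × 1 = 1/2.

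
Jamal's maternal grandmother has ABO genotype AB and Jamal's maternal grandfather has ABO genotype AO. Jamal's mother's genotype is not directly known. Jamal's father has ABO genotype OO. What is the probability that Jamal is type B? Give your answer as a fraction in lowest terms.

1/4

Jamal's mother's ABO genotype from AB × AO: 1/4 AA, 1/4 AB, 1/4 AO, 1/4 BO.
Crossing each possibility with the father OO and summing P(type B): 1/4·0 + 1/4·1/2 + 1/4·0 + 1/4·1/2 = 1/4.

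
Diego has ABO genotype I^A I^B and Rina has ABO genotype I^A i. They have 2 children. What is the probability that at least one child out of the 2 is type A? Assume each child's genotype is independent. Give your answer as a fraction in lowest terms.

3/4

ABO cross I^A I^B × I^A i → 1/2 A, 1/4 B, 1/4 AB.
So P(type A) = 1/2 per child.
P(none) = (1/2)^2 = 1/4; P(at least one) = 1 − 1/4 = 3/4.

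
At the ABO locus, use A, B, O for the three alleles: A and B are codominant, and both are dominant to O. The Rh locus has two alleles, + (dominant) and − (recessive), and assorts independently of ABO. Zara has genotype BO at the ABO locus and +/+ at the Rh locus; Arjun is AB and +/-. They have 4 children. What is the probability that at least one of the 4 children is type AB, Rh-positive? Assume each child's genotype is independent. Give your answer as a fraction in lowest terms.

175/256

ABO cross BO × AB → 1/4 A, 1/2 B, 1/4 AB.
Rh cross +/+ × +/- → 1 Rh+; so P(type AB, Rh-positive) = 1/4 × 1 = 1/4 per child.
P(none) = (3/4)^4 = 81/256; P(at least one) = 1 − 81/256 = 175/256.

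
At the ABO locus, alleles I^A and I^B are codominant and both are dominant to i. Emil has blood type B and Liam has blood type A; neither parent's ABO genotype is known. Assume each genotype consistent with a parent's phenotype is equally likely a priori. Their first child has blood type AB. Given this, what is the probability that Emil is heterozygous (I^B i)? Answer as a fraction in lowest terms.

Possible genotypes: Emil ∈ {I^B I^B, I^B i}; Liam ∈ {I^A I^A, I^A i}.
Weight each parental genotype pair by prior × P(type-AB child):
  I^B I^B × I^A I^A: posterior weight 4/9.
  I^B I^B × I^A i: posterior weight 2/9.
  I^B i × I^A I^A: posterior weight 2/9.
  I^B i × I^A i: posterior weight 1/9.
Sum the posterior weight over pairs where Emil is I^B i: 1/3.

1/3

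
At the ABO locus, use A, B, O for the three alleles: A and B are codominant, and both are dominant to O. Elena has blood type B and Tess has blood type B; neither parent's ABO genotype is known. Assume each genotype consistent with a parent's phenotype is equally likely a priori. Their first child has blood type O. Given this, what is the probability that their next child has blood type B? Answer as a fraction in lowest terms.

3/4

Possible genotypes: Elena ∈ {BB, BO}; Tess ∈ {BB, BO}.
Weight each parental genotype pair by prior × P(type-O child):
  BO × BO: posterior weight 1; P(next child type B) = 3/4.
Weighted sum = 3/4.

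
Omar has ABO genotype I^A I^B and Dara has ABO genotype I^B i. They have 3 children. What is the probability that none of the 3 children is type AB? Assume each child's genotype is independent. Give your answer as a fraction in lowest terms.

ABO cross I^A I^B × I^B i → 1/4 A, 1/2 B, 1/4 AB.
So P(type AB) = 1/4 per child.
P(not type AB) = 3/4 for one child; (3/4)^3 = 27/64.

27/64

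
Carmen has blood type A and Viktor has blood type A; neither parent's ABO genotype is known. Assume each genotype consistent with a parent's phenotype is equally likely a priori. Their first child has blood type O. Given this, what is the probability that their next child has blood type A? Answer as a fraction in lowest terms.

3/4

Possible genotypes: Carmen ∈ {AA, AO}; Viktor ∈ {AA, AO}.
Weight each parental genotype pair by prior × P(type-O child):
  AO × AO: posterior weight 1; P(next child type A) = 3/4.
Weighted sum = 3/4.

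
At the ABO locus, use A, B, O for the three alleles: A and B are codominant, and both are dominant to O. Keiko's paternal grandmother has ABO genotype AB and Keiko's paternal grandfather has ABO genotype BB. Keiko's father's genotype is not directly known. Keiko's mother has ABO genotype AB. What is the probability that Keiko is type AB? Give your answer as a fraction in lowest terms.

1/2

Keiko's father's ABO genotype from AB × BB: 1/2 AB, 1/2 BB.
Crossing each possibility with the mother AB and summing P(type AB): 1/2·1/2 + 1/2·1/2 = 1/2.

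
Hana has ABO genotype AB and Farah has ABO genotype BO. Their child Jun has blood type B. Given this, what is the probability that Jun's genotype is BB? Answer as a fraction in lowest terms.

1/2

Cross AB × BO → 1/4 AB, 1/4 AO, 1/4 BB, 1/4 BO.
Type-B genotypes among offspring: BB (1/4), BO (1/4); total 1/2.
P(BB | type B) = (1/4) / (1/2) = 1/2.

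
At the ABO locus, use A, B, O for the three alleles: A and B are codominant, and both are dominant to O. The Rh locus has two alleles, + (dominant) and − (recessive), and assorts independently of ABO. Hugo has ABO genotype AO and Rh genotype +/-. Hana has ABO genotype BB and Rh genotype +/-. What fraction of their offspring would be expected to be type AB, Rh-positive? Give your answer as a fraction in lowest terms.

ABO cross AO × BB → offspring phenotypes: 1/2 B, 1/2 AB.
Rh cross +/- × +/- → 3/4 Rh+, 1/4 Rh-.
Independent loci: P(type AB, Rh-positive) = 1/2 × 3/4 = 3/8.

3/8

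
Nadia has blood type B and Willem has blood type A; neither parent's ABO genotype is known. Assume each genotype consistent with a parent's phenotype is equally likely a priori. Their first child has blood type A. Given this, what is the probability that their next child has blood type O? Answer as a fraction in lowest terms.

1/12

Possible genotypes: Nadia ∈ {BB, BO}; Willem ∈ {AA, AO}.
Weight each parental genotype pair by prior × P(type-A child):
  BO × AA: posterior weight 2/3; P(next child type O) = 0.
  BO × AO: posterior weight 1/3; P(next child type O) = 1/4.
Weighted sum = 1/12.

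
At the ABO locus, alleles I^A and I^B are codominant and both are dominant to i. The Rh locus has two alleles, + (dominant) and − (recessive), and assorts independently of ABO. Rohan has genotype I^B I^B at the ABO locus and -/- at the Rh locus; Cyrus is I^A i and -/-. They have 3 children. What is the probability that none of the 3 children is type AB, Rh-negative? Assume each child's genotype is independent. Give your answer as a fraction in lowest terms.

ABO cross I^B I^B × I^A i → 1/2 B, 1/2 AB.
Rh cross -/- × -/- → 1 Rh-; so P(type AB, Rh-negative) = 1/2 × 1 = 1/2 per child.
P(not type AB, Rh-negative) = 1/2 for one child; (1/2)^3 = 1/8.

1/8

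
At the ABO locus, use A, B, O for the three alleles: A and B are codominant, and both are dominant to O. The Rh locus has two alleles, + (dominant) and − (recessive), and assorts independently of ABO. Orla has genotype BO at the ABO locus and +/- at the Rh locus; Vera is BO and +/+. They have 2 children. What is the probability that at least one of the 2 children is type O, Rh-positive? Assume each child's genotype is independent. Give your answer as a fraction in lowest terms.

7/16

ABO cross BO × BO → 1/4 O, 3/4 B.
Rh cross +/- × +/+ → 1 Rh+; so P(type O, Rh-positive) = 1/4 × 1 = 1/4 per child.
P(none) = (3/4)^2 = 9/16; P(at least one) = 1 − 9/16 = 7/16.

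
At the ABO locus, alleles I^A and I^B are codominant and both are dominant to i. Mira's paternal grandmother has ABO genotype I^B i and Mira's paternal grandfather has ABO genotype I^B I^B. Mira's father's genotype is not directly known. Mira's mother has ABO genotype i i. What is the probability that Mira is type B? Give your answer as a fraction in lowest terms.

3/4

Mira's father's ABO genotype from I^B i × I^B I^B: 1/2 I^B I^B, 1/2 I^B i.
Crossing each possibility with the mother i i and summing P(type B): 1/2·1 + 1/2·1/2 = 3/4.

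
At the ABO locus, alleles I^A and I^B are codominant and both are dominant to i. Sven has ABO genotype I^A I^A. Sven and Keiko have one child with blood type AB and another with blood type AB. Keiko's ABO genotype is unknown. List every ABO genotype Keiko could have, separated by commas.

For each candidate genotype of Keiko, check whether crossing it with I^A I^A can produce every observed child phenotype.
  I^A I^A → possible child types {A} ✗
  I^A I^B → possible child types {A, AB} ✓
  I^A i → possible child types {A} ✗
  I^B I^B → possible child types {AB} ✓
  I^B i → possible child types {A, AB} ✓
  i i → possible child types {A} ✗

I^A I^B, I^B I^B, I^B i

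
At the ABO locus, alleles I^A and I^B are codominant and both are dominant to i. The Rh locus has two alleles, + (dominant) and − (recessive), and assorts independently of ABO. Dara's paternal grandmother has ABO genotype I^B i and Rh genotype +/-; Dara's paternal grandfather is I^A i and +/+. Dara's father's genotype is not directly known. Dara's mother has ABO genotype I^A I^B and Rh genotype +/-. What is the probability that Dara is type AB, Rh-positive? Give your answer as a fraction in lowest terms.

Dara's father's ABO genotype from I^B i × I^A i: 1/4 I^A I^B, 1/4 I^A i, 1/4 I^B i, 1/4 i i.
Crossing each possibility with the mother I^A I^B and summing P(type AB): 1/4·1/2 + 1/4·1/4 + 1/4·1/4 + 1/4·0 = 1/4.
Similarly for Rh via the father's Rh distribution: P(Rh+) = 7/8.
Independent loci: 1/4 × 7/8 = 7/32.

7/32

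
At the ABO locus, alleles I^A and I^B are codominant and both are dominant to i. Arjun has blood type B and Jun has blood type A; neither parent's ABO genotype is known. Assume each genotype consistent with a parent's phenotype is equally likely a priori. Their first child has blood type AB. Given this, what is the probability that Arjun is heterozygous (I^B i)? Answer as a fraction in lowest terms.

1/3

Possible genotypes: Arjun ∈ {I^B I^B, I^B i}; Jun ∈ {I^A I^A, I^A i}.
Weight each parental genotype pair by prior × P(type-AB child):
  I^B I^B × I^A I^A: posterior weight 4/9.
  I^B I^B × I^A i: posterior weight 2/9.
  I^B i × I^A I^A: posterior weight 2/9.
  I^B i × I^A i: posterior weight 1/9.
Sum the posterior weight over pairs where Arjun is I^B i: 1/3.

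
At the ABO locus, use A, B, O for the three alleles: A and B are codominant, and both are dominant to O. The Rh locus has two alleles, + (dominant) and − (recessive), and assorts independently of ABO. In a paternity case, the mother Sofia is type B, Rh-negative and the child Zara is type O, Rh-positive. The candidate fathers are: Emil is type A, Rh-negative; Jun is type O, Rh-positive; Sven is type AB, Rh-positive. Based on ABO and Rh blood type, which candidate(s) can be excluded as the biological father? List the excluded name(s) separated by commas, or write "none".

A candidate is excluded only if no genotype consistent with his phenotype could produce a type O, Rh-positive child with a type B, Rh-negative mother.
Emil (type A, Rh-): no genotype consistent with that phenotype can produce a type-O Rh+ child with a type-B mother.
Sven (type AB, Rh+): no genotype consistent with that phenotype can produce a type-O Rh+ child with a type-B mother.

Emil, Sven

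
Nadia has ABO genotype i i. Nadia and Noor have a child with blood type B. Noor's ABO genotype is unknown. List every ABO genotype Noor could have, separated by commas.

I^A I^B, I^B I^B, I^B i

For each candidate genotype of Noor, check whether crossing it with i i can produce every observed child phenotype.
  I^A I^A → possible child types {A} ✗
  I^A I^B → possible child types {A, B} ✓
  I^A i → possible child types {O, A} ✗
  I^B I^B → possible child types {B} ✓
  I^B i → possible child types {O, B} ✓
  i i → possible child types {O} ✗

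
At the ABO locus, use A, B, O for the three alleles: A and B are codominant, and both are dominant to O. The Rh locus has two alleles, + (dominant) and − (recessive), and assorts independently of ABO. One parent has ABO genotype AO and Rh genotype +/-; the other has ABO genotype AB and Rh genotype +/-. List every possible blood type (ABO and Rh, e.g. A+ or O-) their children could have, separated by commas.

A+, A-, B+, B-, AB+, AB-

Gametes from AO × AB give offspring ABO genotypes AA, AB, AO, BO, i.e. phenotypes A, B, AB.
Rh cross +/- × +/- → phenotypes Rh+, Rh-.
Combining independently: A+, A-, B+, B-, AB+, AB-.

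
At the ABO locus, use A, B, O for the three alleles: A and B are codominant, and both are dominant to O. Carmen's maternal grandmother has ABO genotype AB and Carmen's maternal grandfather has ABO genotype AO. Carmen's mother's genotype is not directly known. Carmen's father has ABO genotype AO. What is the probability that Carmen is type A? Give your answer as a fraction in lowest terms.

5/8

Carmen's mother's ABO genotype from AB × AO: 1/4 AA, 1/4 AB, 1/4 AO, 1/4 BO.
Crossing each possibility with the father AO and summing P(type A): 1/4·1 + 1/4·1/2 + 1/4·3/4 + 1/4·1/4 = 5/8.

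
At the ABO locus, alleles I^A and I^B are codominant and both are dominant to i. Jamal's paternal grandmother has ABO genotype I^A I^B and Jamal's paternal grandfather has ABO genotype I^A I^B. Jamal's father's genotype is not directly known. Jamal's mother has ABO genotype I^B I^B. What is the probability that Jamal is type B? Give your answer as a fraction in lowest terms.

1/2

Jamal's father's ABO genotype from I^A I^B × I^A I^B: 1/4 I^A I^A, 1/2 I^A I^B, 1/4 I^B I^B.
Crossing each possibility with the mother I^B I^B and summing P(type B): 1/4·0 + 1/2·1/2 + 1/4·1 = 1/2.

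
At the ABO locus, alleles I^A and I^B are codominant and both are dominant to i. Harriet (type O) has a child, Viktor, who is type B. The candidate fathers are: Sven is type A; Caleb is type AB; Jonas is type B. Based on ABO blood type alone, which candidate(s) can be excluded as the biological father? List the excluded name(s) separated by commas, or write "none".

Sven

A candidate is excluded only if no genotype consistent with his phenotype could produce a type B child with a type O mother.
Sven (type A): no genotype consistent with that phenotype can produce a type-B child with a type-O mother.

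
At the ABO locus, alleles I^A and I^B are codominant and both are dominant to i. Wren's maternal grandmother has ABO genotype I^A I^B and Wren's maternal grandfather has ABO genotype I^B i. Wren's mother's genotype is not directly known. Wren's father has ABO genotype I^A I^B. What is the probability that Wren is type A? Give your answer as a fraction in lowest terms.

Wren's mother's ABO genotype from I^A I^B × I^B i: 1/4 I^A I^B, 1/4 I^A i, 1/4 I^B I^B, 1/4 I^B i.
Crossing each possibility with the father I^A I^B and summing P(type A): 1/4·1/4 + 1/4·1/2 + 1/4·0 + 1/4·1/4 = 1/4.

1/4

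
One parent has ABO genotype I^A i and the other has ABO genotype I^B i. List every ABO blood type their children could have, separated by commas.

O, A, B, AB

Gametes from I^A i × I^B i give offspring ABO genotypes I^A I^B, I^A i, I^B i, i i, i.e. phenotypes O, A, B, AB.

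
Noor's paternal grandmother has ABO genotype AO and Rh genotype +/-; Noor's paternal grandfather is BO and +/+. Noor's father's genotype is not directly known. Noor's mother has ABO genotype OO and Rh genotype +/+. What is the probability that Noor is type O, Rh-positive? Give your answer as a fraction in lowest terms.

1/2

Noor's father's ABO genotype from AO × BO: 1/4 AB, 1/4 AO, 1/4 BO, 1/4 OO.
Crossing each possibility with the mother OO and summing P(type O): 1/4·0 + 1/4·1/2 + 1/4·1/2 + 1/4·1 = 1/2.
Similarly for Rh via the father's Rh distribution: P(Rh+) = 1.
Independent loci: 1/2 × 1 = 1/2.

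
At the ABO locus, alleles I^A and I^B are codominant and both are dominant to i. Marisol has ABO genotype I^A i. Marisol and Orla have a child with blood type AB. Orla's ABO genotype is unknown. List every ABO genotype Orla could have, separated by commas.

I^A I^B, I^B I^B, I^B i

For each candidate genotype of Orla, check whether crossing it with I^A i can produce every observed child phenotype.
  I^A I^A → possible child types {A} ✗
  I^A I^B → possible child types {A, B, AB} ✓
  I^A i → possible child types {O, A} ✗
  I^B I^B → possible child types {B, AB} ✓
  I^B i → possible child types {O, A, B, AB} ✓
  i i → possible child types {O, A} ✗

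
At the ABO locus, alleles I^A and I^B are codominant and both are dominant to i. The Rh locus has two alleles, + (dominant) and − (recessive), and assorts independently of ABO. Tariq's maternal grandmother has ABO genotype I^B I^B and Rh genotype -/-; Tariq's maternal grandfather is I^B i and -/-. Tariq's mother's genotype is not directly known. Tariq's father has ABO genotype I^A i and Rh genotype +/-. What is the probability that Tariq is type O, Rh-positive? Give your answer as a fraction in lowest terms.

1/16

Tariq's mother's ABO genotype from I^B I^B × I^B i: 1/2 I^B I^B, 1/2 I^B i.
Crossing each possibility with the father I^A i and summing P(type O): 1/2·0 + 1/2·1/4 = 1/8.
Similarly for Rh via the mother's Rh distribution: P(Rh+) = 1/2.
Independent loci: 1/8 × 1/2 = 1/16.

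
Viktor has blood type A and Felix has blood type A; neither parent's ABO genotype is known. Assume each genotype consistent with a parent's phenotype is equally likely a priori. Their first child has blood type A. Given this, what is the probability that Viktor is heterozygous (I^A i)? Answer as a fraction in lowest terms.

Possible genotypes: Viktor ∈ {I^A I^A, I^A i}; Felix ∈ {I^A I^A, I^A i}.
Weight each parental genotype pair by prior × P(type-A child):
  I^A I^A × I^A I^A: posterior weight 4/15.
  I^A I^A × I^A i: posterior weight 4/15.
  I^A i × I^A I^A: posterior weight 4/15.
  I^A i × I^A i: posterior weight 1/5.
Sum the posterior weight over pairs where Viktor is I^A i: 7/15.

7/15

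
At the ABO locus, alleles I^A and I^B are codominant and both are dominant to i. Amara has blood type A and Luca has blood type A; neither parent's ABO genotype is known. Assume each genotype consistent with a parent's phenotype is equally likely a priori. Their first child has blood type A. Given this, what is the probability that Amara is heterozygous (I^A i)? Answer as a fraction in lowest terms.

7/15

Possible genotypes: Amara ∈ {I^A I^A, I^A i}; Luca ∈ {I^A I^A, I^A i}.
Weight each parental genotype pair by prior × P(type-A child):
  I^A I^A × I^A I^A: posterior weight 4/15.
  I^A I^A × I^A i: posterior weight 4/15.
  I^A i × I^A I^A: posterior weight 4/15.
  I^A i × I^A i: posterior weight 1/5.
Sum the posterior weight over pairs where Amara is I^A i: 7/15.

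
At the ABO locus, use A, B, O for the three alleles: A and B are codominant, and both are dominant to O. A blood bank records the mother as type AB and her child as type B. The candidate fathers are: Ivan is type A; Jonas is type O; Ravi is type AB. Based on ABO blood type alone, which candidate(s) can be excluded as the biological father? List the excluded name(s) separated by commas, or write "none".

none

A candidate is excluded only if no genotype consistent with his phenotype could produce a type B child with a type AB mother.
Every candidate has at least one consistent genotype combination, so none can be excluded.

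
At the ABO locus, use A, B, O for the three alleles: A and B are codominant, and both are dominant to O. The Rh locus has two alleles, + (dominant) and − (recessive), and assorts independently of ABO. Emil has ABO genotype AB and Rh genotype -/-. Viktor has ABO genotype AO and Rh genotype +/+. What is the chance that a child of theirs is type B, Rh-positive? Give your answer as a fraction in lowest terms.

1/4

ABO cross AB × AO → offspring phenotypes: 1/2 A, 1/4 B, 1/4 AB.
Rh cross -/- × +/+ → 1 Rh+.
Independent loci: P(type B, Rh-positive) = 1/4 × 1 = 1/4.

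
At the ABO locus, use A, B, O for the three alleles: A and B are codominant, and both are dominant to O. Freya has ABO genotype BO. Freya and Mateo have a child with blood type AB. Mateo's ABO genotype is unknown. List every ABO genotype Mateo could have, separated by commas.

AA, AB, AO

For each candidate genotype of Mateo, check whether crossing it with BO can produce every observed child phenotype.
  AA → possible child types {A, AB} ✓
  AB → possible child types {A, B, AB} ✓
  AO → possible child types {O, A, B, AB} ✓
  BB → possible child types {B} ✗
  BO → possible child types {O, B} ✗
  OO → possible child types {O, B} ✗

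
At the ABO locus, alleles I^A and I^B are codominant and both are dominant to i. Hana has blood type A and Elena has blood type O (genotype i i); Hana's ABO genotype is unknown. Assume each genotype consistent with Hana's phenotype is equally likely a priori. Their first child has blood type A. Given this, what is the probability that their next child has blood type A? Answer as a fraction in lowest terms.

Possible genotypes: Hana ∈ {I^A I^A, I^A i}; Elena ∈ {i i}.
Weight each parental genotype pair by prior × P(type-A child):
  I^A I^A × i i: posterior weight 2/3; P(next child type A) = 1.
  I^A i × i i: posterior weight 1/3; P(next child type A) = 1/2.
Weighted sum = 5/6.

5/6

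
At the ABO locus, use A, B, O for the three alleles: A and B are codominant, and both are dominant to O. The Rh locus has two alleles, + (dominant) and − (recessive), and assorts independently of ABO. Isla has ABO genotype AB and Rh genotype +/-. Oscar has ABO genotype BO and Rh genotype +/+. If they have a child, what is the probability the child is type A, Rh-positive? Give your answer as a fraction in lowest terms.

1/4

ABO cross AB × BO → offspring phenotypes: 1/4 A, 1/2 B, 1/4 AB.
Rh cross +/- × +/+ → 1 Rh+.
Independent loci: P(type A, Rh-positive) = 1/4 × 1 = 1/4.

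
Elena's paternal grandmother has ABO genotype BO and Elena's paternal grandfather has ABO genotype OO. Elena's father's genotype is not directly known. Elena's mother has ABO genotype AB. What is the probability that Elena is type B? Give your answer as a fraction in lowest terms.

1/2

Elena's father's ABO genotype from BO × OO: 1/2 BO, 1/2 OO.
Crossing each possibility with the mother AB and summing P(type B): 1/2·1/2 + 1/2·1/2 = 1/2.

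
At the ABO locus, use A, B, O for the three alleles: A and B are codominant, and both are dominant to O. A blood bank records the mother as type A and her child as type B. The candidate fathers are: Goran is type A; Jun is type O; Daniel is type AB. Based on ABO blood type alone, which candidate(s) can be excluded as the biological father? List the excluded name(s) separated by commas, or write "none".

A candidate is excluded only if no genotype consistent with his phenotype could produce a type B child with a type A mother.
Goran (type A): no genotype consistent with that phenotype can produce a type-B child with a type-A mother.
Jun (type O): no genotype consistent with that phenotype can produce a type-B child with a type-A mother.

Goran, Jun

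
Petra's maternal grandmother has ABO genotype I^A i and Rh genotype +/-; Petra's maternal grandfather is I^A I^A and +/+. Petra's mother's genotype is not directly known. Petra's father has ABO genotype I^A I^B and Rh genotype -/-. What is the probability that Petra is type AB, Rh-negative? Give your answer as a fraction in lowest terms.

Petra's mother's ABO genotype from I^A i × I^A I^A: 1/2 I^A I^A, 1/2 I^A i.
Crossing each possibility with the father I^A I^B and summing P(type AB): 1/2·1/2 + 1/2·1/4 = 3/8.
Similarly for Rh via the mother's Rh distribution: P(Rh-) = 1/4.
Independent loci: 3/8 × 1/4 = 3/32.

3/32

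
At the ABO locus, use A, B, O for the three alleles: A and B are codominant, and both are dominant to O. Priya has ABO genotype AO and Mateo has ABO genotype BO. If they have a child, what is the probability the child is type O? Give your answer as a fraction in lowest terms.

ABO cross AO × BO → offspring phenotypes: 1/4 O, 1/4 A, 1/4 B, 1/4 AB.
So P(type O) = 1/4.

1/4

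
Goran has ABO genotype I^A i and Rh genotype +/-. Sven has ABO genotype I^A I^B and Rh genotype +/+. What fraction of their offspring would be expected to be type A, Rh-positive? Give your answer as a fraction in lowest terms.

1/2

ABO cross I^A i × I^A I^B → offspring phenotypes: 1/2 A, 1/4 B, 1/4 AB.
Rh cross +/- × +/+ → 1 Rh+.
Independent loci: P(type A, Rh-positive) = 1/2 × 1 = 1/2.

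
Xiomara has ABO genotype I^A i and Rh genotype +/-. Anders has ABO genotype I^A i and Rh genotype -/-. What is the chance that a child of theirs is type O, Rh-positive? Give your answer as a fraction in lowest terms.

1/8

ABO cross I^A i × I^A i → offspring phenotypes: 1/4 O, 3/4 A.
Rh cross +/- × -/- → 1/2 Rh+, 1/2 Rh-.
Independent loci: P(type O, Rh-positive) = 1/4 × 1/2 = 1/8.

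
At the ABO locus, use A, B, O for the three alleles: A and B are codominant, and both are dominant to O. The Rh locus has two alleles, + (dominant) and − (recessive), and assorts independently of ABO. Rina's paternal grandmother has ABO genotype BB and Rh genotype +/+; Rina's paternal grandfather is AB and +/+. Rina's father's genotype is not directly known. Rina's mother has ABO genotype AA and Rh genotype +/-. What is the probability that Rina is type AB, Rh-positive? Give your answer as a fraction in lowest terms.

Rina's father's ABO genotype from BB × AB: 1/2 AB, 1/2 BB.
Crossing each possibility with the mother AA and summing P(type AB): 1/2·1/2 + 1/2·1 = 3/4.
Similarly for Rh via the father's Rh distribution: P(Rh+) = 1.
Independent loci: 3/4 × 1 = 3/4.

3/4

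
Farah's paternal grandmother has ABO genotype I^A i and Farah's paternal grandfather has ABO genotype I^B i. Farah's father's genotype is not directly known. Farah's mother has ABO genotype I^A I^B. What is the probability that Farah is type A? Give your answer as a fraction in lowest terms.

Farah's father's ABO genotype from I^A i × I^B i: 1/4 I^A I^B, 1/4 I^A i, 1/4 I^B i, 1/4 i i.
Crossing each possibility with the mother I^A I^B and summing P(type A): 1/4·1/4 + 1/4·1/2 + 1/4·1/4 + 1/4·1/2 = 3/8.

3/8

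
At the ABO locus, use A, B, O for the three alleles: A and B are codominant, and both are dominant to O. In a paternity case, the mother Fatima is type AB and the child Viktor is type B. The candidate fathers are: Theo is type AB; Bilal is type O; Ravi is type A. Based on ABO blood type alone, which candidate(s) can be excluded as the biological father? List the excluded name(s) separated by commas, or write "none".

none

A candidate is excluded only if no genotype consistent with his phenotype could produce a type B child with a type AB mother.
Every candidate has at least one consistent genotype combination, so none can be excluded.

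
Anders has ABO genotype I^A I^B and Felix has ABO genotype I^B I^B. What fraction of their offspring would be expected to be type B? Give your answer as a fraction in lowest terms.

ABO cross I^A I^B × I^B I^B → offspring phenotypes: 1/2 B, 1/2 AB.
So P(type B) = 1/2.

1/2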